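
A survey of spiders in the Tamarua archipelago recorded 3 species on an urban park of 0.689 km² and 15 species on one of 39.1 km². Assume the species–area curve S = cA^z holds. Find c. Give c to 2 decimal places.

3.48

z = ln(S₂/S₁) / ln(A₂/A₁) = ln(15/3) / ln(39.1/0.689) = 1.6094 / 4.0386 = 0.3985
c = S₁ / A₁^z = 3 / 0.689^0.3985 = 3 / 0.862 = 3.48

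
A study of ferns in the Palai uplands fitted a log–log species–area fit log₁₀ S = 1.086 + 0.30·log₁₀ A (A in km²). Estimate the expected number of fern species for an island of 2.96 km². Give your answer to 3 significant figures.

S = 12.19 × 2.96^0.3
ln S = ln 12.19 + 0.3 × ln 2.96 = 2.5006 + 0.3 × 1.0852 = 2.8262
S = e^2.8262 ≈ 16.88

16.9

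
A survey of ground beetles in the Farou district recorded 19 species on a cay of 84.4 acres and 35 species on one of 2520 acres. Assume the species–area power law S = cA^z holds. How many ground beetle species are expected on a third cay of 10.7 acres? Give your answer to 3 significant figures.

z = ln(35/19) / ln(2520/84.4) = 0.6109 / 3.3964 = 0.1799
c = 19 / 84.4^0.1799 = 19 / 2.221 = 8.556
S₃ = 8.556 × 10.7^0.1799 = 8.556 × 1.532 ≈ 13.1

13.1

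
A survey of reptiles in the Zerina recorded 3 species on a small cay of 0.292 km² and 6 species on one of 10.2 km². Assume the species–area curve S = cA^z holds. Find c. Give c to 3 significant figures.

z = ln(S₂/S₁) / ln(A₂/A₁) = ln(6/3) / ln(10.2/0.292) = 0.6931 / 3.5534 = 0.1951
c = S₁ / A₁^z = 3 / 0.292^0.1951 = 3 / 0.7865 = 3.814

3.81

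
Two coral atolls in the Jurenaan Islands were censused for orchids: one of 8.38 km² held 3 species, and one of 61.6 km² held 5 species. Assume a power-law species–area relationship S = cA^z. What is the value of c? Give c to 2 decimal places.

z = ln(S₂/S₁) / ln(A₂/A₁) = ln(5/3) / ln(61.6/8.38) = 0.5108 / 1.9948 = 0.2561
c = S₁ / A₁^z = 3 / 8.38^0.2561 = 3 / 1.724 = 1.741

1.74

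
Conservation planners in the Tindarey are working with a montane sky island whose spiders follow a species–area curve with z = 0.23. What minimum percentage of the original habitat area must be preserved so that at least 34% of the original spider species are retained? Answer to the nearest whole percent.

Need (A_new/A_old)^0.23 = 0.34, so A_new/A_old = 0.34^(1/0.23) = 0.34^4.348
ln(A_new/A_old) = ln 0.34 / 0.23 = -1.0788 / 0.23 = -4.6905
A_new/A_old = e^-4.6905 ≈ 0.009182

1%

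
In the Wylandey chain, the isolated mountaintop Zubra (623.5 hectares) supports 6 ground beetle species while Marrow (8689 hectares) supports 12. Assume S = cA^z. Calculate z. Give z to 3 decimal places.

Taking logs: ln S = ln c + z ln A, so z = (ln S₂ − ln S₁)/(ln A₂ − ln A₁).
z = ln(12/6) / ln(8689/623.5) = ln(2) / ln(13.94) = 0.6931 / 2.6345 = 0.2631

0.263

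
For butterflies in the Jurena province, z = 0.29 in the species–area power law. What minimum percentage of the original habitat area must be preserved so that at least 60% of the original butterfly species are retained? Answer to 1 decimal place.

Need (A_new/A_old)^0.29 = 0.6, so A_new/A_old = 0.6^(1/0.29) = 0.6^3.448
ln(A_new/A_old) = ln 0.6 / 0.29 = -0.5108 / 0.29 = -1.7615
A_new/A_old = e^-1.7615 ≈ 0.1718

17.2%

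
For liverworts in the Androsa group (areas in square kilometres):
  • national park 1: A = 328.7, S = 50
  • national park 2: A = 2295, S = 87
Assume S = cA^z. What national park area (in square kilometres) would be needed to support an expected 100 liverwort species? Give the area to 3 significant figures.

z = ln(87/50) / ln(2295/328.7) = 0.5539 / 1.9433 = 0.2850
c = 50 / 328.7^0.2850 = 50 / 5.216 = 9.586
A = (100/9.586)^(1/0.2850) ⇒ ln A = ln(10.43)/0.2850 = 8.2271
A = e^8.2271 ≈ 3741 square kilometres

3740 square kilometres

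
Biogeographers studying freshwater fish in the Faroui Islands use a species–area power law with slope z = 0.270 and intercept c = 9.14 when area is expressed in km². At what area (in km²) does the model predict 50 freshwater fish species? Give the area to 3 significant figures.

50 = 9.14 × A^0.27  ⇒  A^0.27 = 50/9.14 = 5.47
ln A = ln(5.47) / 0.27 = 1.6994 / 0.27 = 6.2939
A = e^6.2939 ≈ 541.3 km²

541 km²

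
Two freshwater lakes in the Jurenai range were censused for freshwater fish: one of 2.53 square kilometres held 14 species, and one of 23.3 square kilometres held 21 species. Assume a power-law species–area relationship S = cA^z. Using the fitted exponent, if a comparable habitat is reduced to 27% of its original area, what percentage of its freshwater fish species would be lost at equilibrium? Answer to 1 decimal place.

z = ln(21/14) / ln(23.3/2.53) = 0.4055 / 2.2202 = 0.1826
S_new/S_old = (A_new/A_old)^z = 0.27^0.1826 = exp(0.1826 × -1.3093) = 0.7873
Fraction lost = 1 − 0.7873 = 0.2127

21.3%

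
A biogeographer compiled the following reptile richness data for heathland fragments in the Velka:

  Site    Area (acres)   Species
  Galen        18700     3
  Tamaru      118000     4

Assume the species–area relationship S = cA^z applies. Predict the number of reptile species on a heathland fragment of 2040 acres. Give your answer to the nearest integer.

2

z = ln(4/3) / ln(118000/18700) = 0.2877 / 1.8422 = 0.1562
c = 3 / 18700^0.1562 = 3 / 4.646 = 0.6457
S₃ = 0.6457 × 2040^0.1562 = 0.6457 × 3.287 ≈ 2.123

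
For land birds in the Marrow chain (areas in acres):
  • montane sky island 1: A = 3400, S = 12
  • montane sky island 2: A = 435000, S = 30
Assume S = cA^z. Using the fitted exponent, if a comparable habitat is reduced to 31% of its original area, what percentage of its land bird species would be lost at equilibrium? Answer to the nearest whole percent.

20%

z = ln(30/12) / ln(435000/3400) = 0.9163 / 4.8516 = 0.1889
S_new/S_old = (A_new/A_old)^z = 0.31^0.1889 = exp(0.1889 × -1.1712) = 0.8016
Fraction lost = 1 − 0.8016 = 0.1984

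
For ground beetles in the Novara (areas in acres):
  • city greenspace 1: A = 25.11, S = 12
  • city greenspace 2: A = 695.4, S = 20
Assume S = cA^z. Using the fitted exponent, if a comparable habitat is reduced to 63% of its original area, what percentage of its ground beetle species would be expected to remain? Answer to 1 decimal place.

93.1%

z = ln(20/12) / ln(695.4/25.11) = 0.5108 / 3.3212 = 0.1538
S_new/S_old = (A_new/A_old)^z = 0.63^0.1538 = exp(0.1538 × -0.4620) = 0.9314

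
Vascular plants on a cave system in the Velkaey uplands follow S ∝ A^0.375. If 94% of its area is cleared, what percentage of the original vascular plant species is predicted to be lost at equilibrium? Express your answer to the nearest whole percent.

S_new/S_old = (A_new/A_old)^z = 0.06^0.375
= exp(0.375 × ln 0.06) = exp(0.375 × -2.8134) = exp(-1.0550) ≈ 0.3482
Fraction lost = 1 − 0.3482 = 0.6518

65%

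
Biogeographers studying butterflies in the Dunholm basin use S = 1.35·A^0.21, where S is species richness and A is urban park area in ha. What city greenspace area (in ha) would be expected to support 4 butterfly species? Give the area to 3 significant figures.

4 = 1.35 × A^0.21  ⇒  A^0.21 = 4/1.35 = 2.963
ln A = ln(2.963) / 0.21 = 1.0862 / 0.21 = 5.1723
A = e^5.1723 ≈ 176.3 ha

176 ha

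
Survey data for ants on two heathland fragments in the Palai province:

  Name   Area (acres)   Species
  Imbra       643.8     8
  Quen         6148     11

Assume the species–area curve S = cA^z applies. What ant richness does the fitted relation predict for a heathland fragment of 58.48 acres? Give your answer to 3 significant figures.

5.70

z = ln(11/8) / ln(6148/643.8) = 0.3185 / 2.2565 = 0.1411
c = 8 / 643.8^0.1411 = 8 / 2.491 = 3.211
S₃ = 3.211 × 58.48^0.1411 = 3.211 × 1.776 ≈ 5.703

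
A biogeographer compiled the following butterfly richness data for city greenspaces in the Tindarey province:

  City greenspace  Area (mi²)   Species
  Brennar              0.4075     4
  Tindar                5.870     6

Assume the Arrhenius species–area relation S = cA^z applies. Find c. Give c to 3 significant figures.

z = ln(S₂/S₁) / ln(A₂/A₁) = ln(6/4) / ln(5.87/0.4075) = 0.4055 / 2.6676 = 0.1520
c = S₁ / A₁^z = 4 / 0.4075^0.1520 = 4 / 0.8724 = 4.585

4.58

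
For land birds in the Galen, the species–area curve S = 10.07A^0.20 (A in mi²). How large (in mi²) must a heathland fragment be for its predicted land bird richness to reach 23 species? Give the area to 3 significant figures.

62.2 mi²

23 = 10.07 × A^0.2  ⇒  A^0.2 = 23/10.07 = 2.284
ln A = ln(2.284) / 0.2 = 0.8259 / 0.2 = 4.1297
A = e^4.1297 ≈ 62.16 mi²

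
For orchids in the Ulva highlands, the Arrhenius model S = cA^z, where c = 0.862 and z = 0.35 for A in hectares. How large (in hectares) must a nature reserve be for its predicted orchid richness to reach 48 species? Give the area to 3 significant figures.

48 = 0.862 × A^0.35  ⇒  A^0.35 = 48/0.862 = 55.68
ln A = ln(55.68) / 0.35 = 4.0197 / 0.35 = 11.4849
A = e^11.4849 ≈ 97232 hectares

97200 hectares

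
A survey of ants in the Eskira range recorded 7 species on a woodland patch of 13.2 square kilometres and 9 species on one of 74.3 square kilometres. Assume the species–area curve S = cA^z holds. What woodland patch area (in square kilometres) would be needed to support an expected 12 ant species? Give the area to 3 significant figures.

z = ln(9/7) / ln(74.3/13.2) = 0.2513 / 1.7279 = 0.1454
c = 7 / 13.2^0.1454 = 7 / 1.455 = 4.81
A = (12/4.81)^(1/0.1454) ⇒ ln A = ln(2.495)/0.1454 = 6.2860
A = e^6.2860 ≈ 537 square kilometres

537 square kilometres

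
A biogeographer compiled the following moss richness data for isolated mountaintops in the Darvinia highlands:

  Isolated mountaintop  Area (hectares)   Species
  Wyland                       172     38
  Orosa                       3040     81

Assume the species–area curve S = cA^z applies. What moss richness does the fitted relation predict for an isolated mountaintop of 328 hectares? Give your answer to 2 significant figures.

45

z = ln(81/38) / ln(3040/172) = 0.7569 / 2.8721 = 0.2635
c = 38 / 172^0.2635 = 38 / 3.882 = 9.788
S₃ = 9.788 × 328^0.2635 = 9.788 × 4.602 ≈ 45.05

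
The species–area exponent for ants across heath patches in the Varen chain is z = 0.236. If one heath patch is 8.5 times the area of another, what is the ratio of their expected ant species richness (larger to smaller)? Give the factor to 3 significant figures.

1.66

S₂/S₁ = (A₂/A₁)^z = 8.5^0.236
ln(S₂/S₁) = 0.236 × ln 8.5 = 0.236 × 2.1401 = 0.5051
S₂/S₁ = e^0.5051 ≈ 1.657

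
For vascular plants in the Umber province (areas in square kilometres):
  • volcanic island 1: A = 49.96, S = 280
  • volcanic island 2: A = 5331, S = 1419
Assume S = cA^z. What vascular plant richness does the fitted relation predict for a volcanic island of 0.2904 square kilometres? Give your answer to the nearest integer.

z = ln(1419/280) / ln(5331/49.96) = 1.6229 / 4.6701 = 0.3475
c = 280 / 49.96^0.3475 = 280 / 3.893 = 71.92
S₃ = 71.92 × 0.2904^0.3475 = 71.92 × 0.6507 ≈ 46.8

47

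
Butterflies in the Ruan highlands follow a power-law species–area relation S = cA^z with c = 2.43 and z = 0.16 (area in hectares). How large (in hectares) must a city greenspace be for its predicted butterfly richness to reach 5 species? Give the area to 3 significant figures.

90.9 hectares

5 = 2.43 × A^0.16  ⇒  A^0.16 = 5/2.43 = 2.058
ln A = ln(2.058) / 0.16 = 0.7215 / 0.16 = 4.5097
A = e^4.5097 ≈ 90.89 hectares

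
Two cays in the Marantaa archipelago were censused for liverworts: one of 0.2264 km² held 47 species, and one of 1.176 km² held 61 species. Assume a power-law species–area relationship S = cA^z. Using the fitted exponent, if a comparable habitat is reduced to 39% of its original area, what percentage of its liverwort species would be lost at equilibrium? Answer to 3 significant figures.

z = ln(61/47) / ln(1.176/0.2264) = 0.2607 / 1.6476 = 0.1582
S_new/S_old = (A_new/A_old)^z = 0.39^0.1582 = exp(0.1582 × -0.9416) = 0.8616
Fraction lost = 1 − 0.8616 = 0.1384

13.8%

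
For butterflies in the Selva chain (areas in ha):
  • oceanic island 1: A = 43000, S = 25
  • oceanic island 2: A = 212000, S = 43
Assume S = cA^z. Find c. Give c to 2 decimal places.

z = ln(S₂/S₁) / ln(A₂/A₁) = ln(43/25) / ln(212000/43000) = 0.5423 / 1.5954 = 0.3399
c = S₁ / A₁^z = 25 / 43000^0.3399 = 25 / 37.59 = 0.6651

0.67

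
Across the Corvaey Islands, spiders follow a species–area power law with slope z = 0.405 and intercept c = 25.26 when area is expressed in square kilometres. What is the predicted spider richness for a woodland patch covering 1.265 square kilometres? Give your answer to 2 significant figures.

S = 25.26 × 1.265^0.405 = 25.26 × 1.1 ≈ 27.78

28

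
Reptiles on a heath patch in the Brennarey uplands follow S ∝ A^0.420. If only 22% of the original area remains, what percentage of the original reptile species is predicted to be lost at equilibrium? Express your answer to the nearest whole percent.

S_new/S_old = (A_new/A_old)^z = 0.22^0.42
= exp(0.42 × ln 0.22) = exp(0.42 × -1.5141) = exp(-0.6359) ≈ 0.5294
Fraction lost = 1 − 0.5294 = 0.4706

47%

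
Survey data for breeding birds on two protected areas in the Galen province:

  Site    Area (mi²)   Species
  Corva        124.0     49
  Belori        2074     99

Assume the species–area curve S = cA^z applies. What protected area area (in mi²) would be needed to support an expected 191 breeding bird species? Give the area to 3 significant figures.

z = ln(99/49) / ln(2074/124) = 0.7033 / 2.8170 = 0.2497
c = 49 / 124^0.2497 = 49 / 3.332 = 14.71
A = (191/14.71)^(1/0.2497) ⇒ ln A = ln(12.99)/0.2497 = 10.2694
A = e^10.2694 ≈ 28835 mi²

28800 mi²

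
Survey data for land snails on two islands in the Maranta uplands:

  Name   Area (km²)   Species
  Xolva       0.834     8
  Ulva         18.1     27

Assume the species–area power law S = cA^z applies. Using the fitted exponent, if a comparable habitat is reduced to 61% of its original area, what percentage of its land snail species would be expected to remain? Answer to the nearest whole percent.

z = ln(27/8) / ln(18.1/0.834) = 1.2164 / 3.0774 = 0.3953
S_new/S_old = (A_new/A_old)^z = 0.61^0.3953 = exp(0.3953 × -0.4943) = 0.8225

82%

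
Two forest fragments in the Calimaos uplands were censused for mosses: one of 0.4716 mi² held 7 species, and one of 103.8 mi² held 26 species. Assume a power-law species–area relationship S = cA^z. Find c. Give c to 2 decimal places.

8.40

z = ln(S₂/S₁) / ln(A₂/A₁) = ln(26/7) / ln(103.8/0.4716) = 1.3122 / 5.3941 = 0.2433
c = S₁ / A₁^z = 7 / 0.4716^0.2433 = 7 / 0.8329 = 8.404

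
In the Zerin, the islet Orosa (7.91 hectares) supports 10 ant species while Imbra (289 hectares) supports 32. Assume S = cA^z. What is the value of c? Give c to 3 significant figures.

5.12

z = ln(S₂/S₁) / ln(A₂/A₁) = ln(32/10) / ln(289/7.91) = 1.1632 / 3.5983 = 0.3233
c = S₁ / A₁^z = 10 / 7.91^0.3233 = 10 / 1.951 = 5.125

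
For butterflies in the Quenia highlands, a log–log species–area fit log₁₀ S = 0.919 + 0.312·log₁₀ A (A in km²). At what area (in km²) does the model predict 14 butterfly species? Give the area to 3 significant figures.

14 = 8.299 × A^0.312  ⇒  A^0.312 = 14/8.299 = 1.687
ln A = ln(1.687) / 0.312 = 0.5230 / 0.312 = 1.6762
A = e^1.6762 ≈ 5.345 km²

5.35 km²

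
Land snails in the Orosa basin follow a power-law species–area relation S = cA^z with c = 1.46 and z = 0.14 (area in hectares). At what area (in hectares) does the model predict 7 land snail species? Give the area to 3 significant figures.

7 = 1.46 × A^0.14  ⇒  A^0.14 = 7/1.46 = 4.795
ln A = ln(4.795) / 0.14 = 1.5675 / 0.14 = 11.1962
A = e^11.1962 ≈ 72856 hectares

72900 hectares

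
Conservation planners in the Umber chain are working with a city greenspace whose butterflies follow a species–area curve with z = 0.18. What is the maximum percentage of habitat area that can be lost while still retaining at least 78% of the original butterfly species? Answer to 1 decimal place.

Need (A_new/A_old)^0.18 = 0.78, so A_new/A_old = 0.78^(1/0.18) = 0.78^5.556
ln(A_new/A_old) = ln 0.78 / 0.18 = -0.2485 / 0.18 = -1.3803
A_new/A_old = e^-1.3803 ≈ 0.2515
Fraction that can be lost = 1 − 0.2515 = 0.7485

74.9%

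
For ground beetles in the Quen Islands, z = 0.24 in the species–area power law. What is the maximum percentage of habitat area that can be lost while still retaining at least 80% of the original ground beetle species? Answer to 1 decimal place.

Need (A_new/A_old)^0.24 = 0.8, so A_new/A_old = 0.8^(1/0.24) = 0.8^4.167
ln(A_new/A_old) = ln 0.8 / 0.24 = -0.2231 / 0.24 = -0.9298
A_new/A_old = e^-0.9298 ≈ 0.3946
Fraction that can be lost = 1 − 0.3946 = 0.6054

60.5%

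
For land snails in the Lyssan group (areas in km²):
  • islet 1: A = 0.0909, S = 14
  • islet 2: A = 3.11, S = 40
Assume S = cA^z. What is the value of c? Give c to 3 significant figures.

28.6

z = ln(S₂/S₁) / ln(A₂/A₁) = ln(40/14) / ln(3.11/0.0909) = 1.0498 / 3.5326 = 0.2972
c = S₁ / A₁^z = 14 / 0.0909^0.2972 = 14 / 0.4904 = 28.55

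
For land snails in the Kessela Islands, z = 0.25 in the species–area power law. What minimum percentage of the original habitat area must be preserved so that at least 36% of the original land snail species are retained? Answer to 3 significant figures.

1.68%

Need (A_new/A_old)^0.25 = 0.36, so A_new/A_old = 0.36^(1/0.25) = 0.36^4
ln(A_new/A_old) = ln 0.36 / 0.25 = -1.0217 / 0.25 = -4.0866
A_new/A_old = e^-4.0866 ≈ 0.0168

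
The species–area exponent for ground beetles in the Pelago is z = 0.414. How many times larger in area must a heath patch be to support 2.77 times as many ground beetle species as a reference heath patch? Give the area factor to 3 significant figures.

(A₂/A₁)^0.414 = 2.77, so A₂/A₁ = 2.77^(1/0.414) = 2.77^2.415
ln(A₂/A₁) = ln 2.77 / 0.414 = 1.0188 / 0.414 = 2.4610
A₂/A₁ = e^2.4610 ≈ 11.72

11.7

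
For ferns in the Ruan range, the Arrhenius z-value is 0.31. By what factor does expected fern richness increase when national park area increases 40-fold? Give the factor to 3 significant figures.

3.14

S₂/S₁ = (A₂/A₁)^z = 40^0.31
ln(S₂/S₁) = 0.31 × ln 40 = 0.31 × 3.6889 = 1.1436
S₂/S₁ = e^1.1436 ≈ 3.138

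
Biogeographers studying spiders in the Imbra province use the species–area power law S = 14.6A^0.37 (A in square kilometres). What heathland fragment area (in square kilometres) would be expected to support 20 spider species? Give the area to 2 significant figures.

2.3 square kilometres

20 = 14.6 × A^0.37  ⇒  A^0.37 = 20/14.6 = 1.37
ln A = ln(1.37) / 0.37 = 0.3147 / 0.37 = 0.8506
A = e^0.8506 ≈ 2.341 square kilometres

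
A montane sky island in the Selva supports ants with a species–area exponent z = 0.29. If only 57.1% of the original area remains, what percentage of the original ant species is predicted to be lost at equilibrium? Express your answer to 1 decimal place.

S_new/S_old = (A_new/A_old)^z = 0.571^0.29
= exp(0.29 × ln 0.571) = exp(0.29 × -0.5604) = exp(-0.1625) ≈ 0.85
Fraction lost = 1 − 0.85 = 0.15

15.0%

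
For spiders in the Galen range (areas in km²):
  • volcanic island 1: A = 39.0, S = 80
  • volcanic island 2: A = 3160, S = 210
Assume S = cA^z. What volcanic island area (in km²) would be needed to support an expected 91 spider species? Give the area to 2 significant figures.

z = ln(210/80) / ln(3160/39) = 0.9651 / 4.3948 = 0.2196
c = 80 / 39^0.2196 = 80 / 2.236 = 35.78
A = (91/35.78)^(1/0.2196) ⇒ ln A = ln(2.543)/0.2196 = 4.2502
A = e^4.2502 ≈ 70.12 km²

70 km²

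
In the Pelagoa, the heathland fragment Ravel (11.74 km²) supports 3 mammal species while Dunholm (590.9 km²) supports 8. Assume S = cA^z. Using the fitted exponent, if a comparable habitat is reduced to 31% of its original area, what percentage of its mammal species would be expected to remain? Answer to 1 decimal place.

74.6%

z = ln(8/3) / ln(590.9/11.74) = 0.9808 / 3.9186 = 0.2503
S_new/S_old = (A_new/A_old)^z = 0.31^0.2503 = exp(0.2503 × -1.1712) = 0.7459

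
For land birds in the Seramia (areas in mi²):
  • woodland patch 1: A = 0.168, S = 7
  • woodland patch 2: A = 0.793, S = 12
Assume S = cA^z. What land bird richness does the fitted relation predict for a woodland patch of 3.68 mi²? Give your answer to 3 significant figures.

20.5

z = ln(12/7) / ln(0.793/0.168) = 0.5390 / 1.5519 = 0.3473
c = 7 / 0.168^0.3473 = 7 / 0.5382 = 13.01
S₃ = 13.01 × 3.68^0.3473 = 13.01 × 1.572 ≈ 20.45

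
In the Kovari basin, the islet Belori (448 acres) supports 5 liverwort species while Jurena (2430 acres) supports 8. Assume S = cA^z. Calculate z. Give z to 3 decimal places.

0.278

Taking logs: ln S = ln c + z ln A, so z = (ln S₂ − ln S₁)/(ln A₂ − ln A₁).
z = ln(8/5) / ln(2430/448) = ln(1.6) / ln(5.424) = 0.4700 / 1.6909 = 0.2780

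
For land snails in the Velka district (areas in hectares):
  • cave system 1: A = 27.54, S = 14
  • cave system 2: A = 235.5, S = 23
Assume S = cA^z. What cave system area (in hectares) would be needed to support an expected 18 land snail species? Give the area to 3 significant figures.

z = ln(23/14) / ln(235.5/27.54) = 0.4964 / 2.1461 = 0.2313
c = 14 / 27.54^0.2313 = 14 / 2.153 = 6.502
A = (18/6.502)^(1/0.2313) ⇒ ln A = ln(2.768)/0.2313 = 4.4021
A = e^4.4021 ≈ 81.62 hectares

81.6 hectares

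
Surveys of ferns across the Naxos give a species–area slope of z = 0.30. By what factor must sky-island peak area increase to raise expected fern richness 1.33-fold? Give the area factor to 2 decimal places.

2.59

(A₂/A₁)^0.3 = 1.33, so A₂/A₁ = 1.33^(1/0.3) = 1.33^3.333
ln(A₂/A₁) = ln 1.33 / 0.3 = 0.2852 / 0.3 = 0.9506
A₂/A₁ = e^0.9506 ≈ 2.587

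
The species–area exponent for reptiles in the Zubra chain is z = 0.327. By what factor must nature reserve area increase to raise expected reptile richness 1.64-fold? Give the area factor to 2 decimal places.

4.54

(A₂/A₁)^0.327 = 1.64, so A₂/A₁ = 1.64^(1/0.327) = 1.64^3.058
ln(A₂/A₁) = ln 1.64 / 0.327 = 0.4947 / 0.327 = 1.5128
A₂/A₁ = e^1.5128 ≈ 4.54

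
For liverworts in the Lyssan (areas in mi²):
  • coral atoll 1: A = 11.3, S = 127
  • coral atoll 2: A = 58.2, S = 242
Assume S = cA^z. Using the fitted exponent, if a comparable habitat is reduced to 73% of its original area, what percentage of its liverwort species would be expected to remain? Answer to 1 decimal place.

z = ln(242/127) / ln(58.2/11.3) = 0.6448 / 1.6391 = 0.3934
S_new/S_old = (A_new/A_old)^z = 0.73^0.3934 = exp(0.3934 × -0.3147) = 0.8836

88.4%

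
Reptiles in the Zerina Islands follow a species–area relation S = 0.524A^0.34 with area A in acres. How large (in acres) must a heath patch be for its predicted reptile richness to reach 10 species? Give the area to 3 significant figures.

10 = 0.524 × A^0.34  ⇒  A^0.34 = 10/0.524 = 19.08
ln A = ln(19.08) / 0.34 = 2.9488 / 0.34 = 8.6731
A = e^8.6731 ≈ 5843 acres

5840 acres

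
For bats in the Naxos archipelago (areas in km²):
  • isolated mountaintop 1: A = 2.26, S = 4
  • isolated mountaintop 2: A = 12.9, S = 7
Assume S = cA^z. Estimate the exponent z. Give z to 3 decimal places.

0.321

Taking logs: ln S = ln c + z ln A, so z = (ln S₂ − ln S₁)/(ln A₂ − ln A₁).
z = ln(7/4) / ln(12.9/2.26) = ln(1.75) / ln(5.708) = 0.5596 / 1.7419 = 0.3213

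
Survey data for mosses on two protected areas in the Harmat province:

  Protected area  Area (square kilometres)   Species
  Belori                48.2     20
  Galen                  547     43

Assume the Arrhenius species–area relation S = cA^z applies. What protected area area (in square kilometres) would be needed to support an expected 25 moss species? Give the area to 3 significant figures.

z = ln(43/20) / ln(547/48.2) = 0.7655 / 2.4291 = 0.3151
c = 20 / 48.2^0.3151 = 20 / 3.391 = 5.897
A = (25/5.897)^(1/0.3151) ⇒ ln A = ln(4.239)/0.3151 = 4.5835
A = e^4.5835 ≈ 97.85 square kilometres

97.9 square kilometres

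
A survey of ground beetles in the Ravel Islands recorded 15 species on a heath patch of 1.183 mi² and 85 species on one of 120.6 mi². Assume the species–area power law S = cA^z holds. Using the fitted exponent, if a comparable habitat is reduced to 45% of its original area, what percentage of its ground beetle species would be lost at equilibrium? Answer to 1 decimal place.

25.9%

z = ln(85/15) / ln(120.6/1.183) = 1.7346 / 4.6244 = 0.3751
S_new/S_old = (A_new/A_old)^z = 0.45^0.3751 = exp(0.3751 × -0.7985) = 0.7412
Fraction lost = 1 − 0.7412 = 0.2588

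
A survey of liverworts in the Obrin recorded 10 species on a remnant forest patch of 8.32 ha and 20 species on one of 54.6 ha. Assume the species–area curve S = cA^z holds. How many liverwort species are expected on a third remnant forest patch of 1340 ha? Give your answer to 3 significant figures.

65.0

z = ln(20/10) / ln(54.6/8.32) = 0.6931 / 1.8814 = 0.3684
c = 10 / 8.32^0.3684 = 10 / 2.183 = 4.581
S₃ = 4.581 × 1340^0.3684 = 4.581 × 14.19 ≈ 65.03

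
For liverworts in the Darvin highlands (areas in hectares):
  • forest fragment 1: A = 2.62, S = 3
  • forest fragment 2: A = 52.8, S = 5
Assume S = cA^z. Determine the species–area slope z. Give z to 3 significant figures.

Taking logs: ln S = ln c + z ln A, so z = (ln S₂ − ln S₁)/(ln A₂ − ln A₁).
z = ln(5/3) / ln(52.8/2.62) = ln(1.667) / ln(20.15) = 0.5108 / 3.0033 = 0.1701

0.170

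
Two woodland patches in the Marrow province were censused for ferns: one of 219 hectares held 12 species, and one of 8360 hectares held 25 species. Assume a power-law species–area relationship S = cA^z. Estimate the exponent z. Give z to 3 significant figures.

Taking logs: ln S = ln c + z ln A, so z = (ln S₂ − ln S₁)/(ln A₂ − ln A₁).
z = ln(25/12) / ln(8360/219) = ln(2.083) / ln(38.17) = 0.7340 / 3.6421 = 0.2015

0.202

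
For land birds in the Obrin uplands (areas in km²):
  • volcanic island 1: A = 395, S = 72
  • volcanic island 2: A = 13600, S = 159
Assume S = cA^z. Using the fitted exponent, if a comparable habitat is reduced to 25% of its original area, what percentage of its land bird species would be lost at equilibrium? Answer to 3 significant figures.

26.7%

z = ln(159/72) / ln(13600/395) = 0.7922 / 3.5389 = 0.2239
S_new/S_old = (A_new/A_old)^z = 0.25^0.2239 = exp(0.2239 × -1.3863) = 0.7332
Fraction lost = 1 − 0.7332 = 0.2668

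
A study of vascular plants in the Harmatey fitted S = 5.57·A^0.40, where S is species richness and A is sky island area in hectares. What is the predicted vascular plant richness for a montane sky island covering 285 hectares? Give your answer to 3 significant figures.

S = 5.57 × 285^0.4
ln S = ln 5.57 + 0.4 × ln 285 = 1.7174 + 0.4 × 5.6525 = 3.9784
S = e^3.9784 ≈ 53.43

53.4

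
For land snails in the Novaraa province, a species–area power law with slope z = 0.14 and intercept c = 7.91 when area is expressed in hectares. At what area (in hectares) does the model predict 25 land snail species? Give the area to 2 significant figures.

3700 hectares

25 = 7.91 × A^0.14  ⇒  A^0.14 = 25/7.91 = 3.161
ln A = ln(3.161) / 0.14 = 1.1507 / 0.14 = 8.2196
A = e^8.2196 ≈ 3713 hectares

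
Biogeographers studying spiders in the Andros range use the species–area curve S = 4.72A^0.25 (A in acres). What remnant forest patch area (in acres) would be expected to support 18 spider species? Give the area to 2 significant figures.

210 acres

18 = 4.72 × A^0.25  ⇒  A^0.25 = 18/4.72 = 3.814
ln A = ln(3.814) / 0.25 = 1.3386 / 0.25 = 5.3543
A = e^5.3543 ≈ 211.5 acres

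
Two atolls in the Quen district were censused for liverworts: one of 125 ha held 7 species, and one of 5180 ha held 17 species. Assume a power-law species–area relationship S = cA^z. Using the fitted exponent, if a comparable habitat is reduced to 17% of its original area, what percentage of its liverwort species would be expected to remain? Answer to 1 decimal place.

z = ln(17/7) / ln(5180/125) = 0.8873 / 3.7242 = 0.2383
S_new/S_old = (A_new/A_old)^z = 0.17^0.2383 = exp(0.2383 × -1.7720) = 0.6556

65.6%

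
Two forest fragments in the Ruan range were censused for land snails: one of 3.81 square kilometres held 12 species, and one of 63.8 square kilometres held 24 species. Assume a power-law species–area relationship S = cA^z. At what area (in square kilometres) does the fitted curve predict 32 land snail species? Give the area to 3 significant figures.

z = ln(24/12) / ln(63.8/3.81) = 0.6931 / 2.8181 = 0.2460
c = 12 / 3.81^0.2460 = 12 / 1.39 = 8.636
A = (32/8.636)^(1/0.2460) ⇒ ln A = ln(3.706)/0.2460 = 5.3254
A = e^5.3254 ≈ 205.5 square kilometres

205 square kilometres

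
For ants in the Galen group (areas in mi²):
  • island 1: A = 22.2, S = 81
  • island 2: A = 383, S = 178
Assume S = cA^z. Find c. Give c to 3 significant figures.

34.4

z = ln(S₂/S₁) / ln(A₂/A₁) = ln(178/81) / ln(383/22.2) = 0.7873 / 2.8479 = 0.2765
c = S₁ / A₁^z = 81 / 22.2^0.2765 = 81 / 2.356 = 34.38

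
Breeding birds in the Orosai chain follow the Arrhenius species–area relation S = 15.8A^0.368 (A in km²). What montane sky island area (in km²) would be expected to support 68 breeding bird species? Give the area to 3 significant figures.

68 = 15.8 × A^0.368  ⇒  A^0.368 = 68/15.8 = 4.304
ln A = ln(4.304) / 0.368 = 1.4595 / 0.368 = 3.9660
A = e^3.9660 ≈ 52.77 km²

52.8 km²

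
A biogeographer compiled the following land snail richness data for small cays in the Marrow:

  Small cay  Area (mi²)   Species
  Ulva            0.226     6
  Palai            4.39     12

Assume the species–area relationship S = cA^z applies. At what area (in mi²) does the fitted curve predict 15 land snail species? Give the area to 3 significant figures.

z = ln(12/6) / ln(4.39/0.226) = 0.6931 / 2.9665 = 0.2337
c = 6 / 0.226^0.2337 = 6 / 0.7065 = 8.493
A = (15/8.493)^(1/0.2337) ⇒ ln A = ln(1.766)/0.2337 = 2.4343
A = e^2.4343 ≈ 11.41 mi²

11.4 mi²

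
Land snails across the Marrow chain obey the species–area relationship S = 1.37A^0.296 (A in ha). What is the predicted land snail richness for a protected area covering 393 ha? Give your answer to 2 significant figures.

8.0

S = 1.37 × 393^0.296
ln S = ln 1.37 + 0.296 × ln 393 = 0.3148 + 0.296 × 5.9738 = 2.0831
S = e^2.0831 ≈ 8.029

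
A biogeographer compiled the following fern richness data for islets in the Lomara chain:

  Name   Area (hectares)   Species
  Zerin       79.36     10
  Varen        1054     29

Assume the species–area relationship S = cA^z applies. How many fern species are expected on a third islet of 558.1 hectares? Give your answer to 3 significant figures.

z = ln(29/10) / ln(1054/79.36) = 1.0647 / 2.5864 = 0.4117
c = 10 / 79.36^0.4117 = 10 / 6.053 = 1.652
S₃ = 1.652 × 558.1^0.4117 = 1.652 × 13.51 ≈ 22.32

22.3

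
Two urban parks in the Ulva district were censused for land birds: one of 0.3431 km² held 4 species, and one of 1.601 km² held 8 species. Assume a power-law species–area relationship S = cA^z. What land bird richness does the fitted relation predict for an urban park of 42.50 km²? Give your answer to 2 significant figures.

z = ln(8/4) / ln(1.601/0.3431) = 0.6931 / 1.5404 = 0.4500
c = 4 / 0.3431^0.4500 = 4 / 0.6179 = 6.473
S₃ = 6.473 × 42.5^0.4500 = 6.473 × 5.405 ≈ 34.98

35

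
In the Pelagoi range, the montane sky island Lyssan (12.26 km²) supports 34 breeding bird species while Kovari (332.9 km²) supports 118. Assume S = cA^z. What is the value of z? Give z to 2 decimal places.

0.38

Taking logs: ln S = ln c + z ln A, so z = (ln S₂ − ln S₁)/(ln A₂ − ln A₁).
z = ln(118/34) / ln(332.9/12.26) = ln(3.471) / ln(27.15) = 1.2443 / 3.3015 = 0.3769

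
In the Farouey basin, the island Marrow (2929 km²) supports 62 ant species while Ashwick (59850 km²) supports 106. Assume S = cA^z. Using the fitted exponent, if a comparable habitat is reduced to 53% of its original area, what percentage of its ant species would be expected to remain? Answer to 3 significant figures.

z = ln(106/62) / ln(59850/2929) = 0.5363 / 3.0172 = 0.1778
S_new/S_old = (A_new/A_old)^z = 0.53^0.1778 = exp(0.1778 × -0.6349) = 0.8933

89.3%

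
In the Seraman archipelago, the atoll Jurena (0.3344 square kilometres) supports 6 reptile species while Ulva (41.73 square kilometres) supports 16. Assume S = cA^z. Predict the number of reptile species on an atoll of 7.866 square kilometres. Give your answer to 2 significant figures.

z = ln(16/6) / ln(41.73/0.3344) = 0.9808 / 4.8266 = 0.2032
c = 6 / 0.3344^0.2032 = 6 / 0.8004 = 7.496
S₃ = 7.496 × 7.866^0.2032 = 7.496 × 1.521 ≈ 11.4

11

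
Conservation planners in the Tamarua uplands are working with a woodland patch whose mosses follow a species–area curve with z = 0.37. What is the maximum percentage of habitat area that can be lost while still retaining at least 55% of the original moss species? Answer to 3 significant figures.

80.1%

Need (A_new/A_old)^0.37 = 0.55, so A_new/A_old = 0.55^(1/0.37) = 0.55^2.703
ln(A_new/A_old) = ln 0.55 / 0.37 = -0.5978 / 0.37 = -1.6158
A_new/A_old = e^-1.6158 ≈ 0.1987
Fraction that can be lost = 1 − 0.1987 = 0.8013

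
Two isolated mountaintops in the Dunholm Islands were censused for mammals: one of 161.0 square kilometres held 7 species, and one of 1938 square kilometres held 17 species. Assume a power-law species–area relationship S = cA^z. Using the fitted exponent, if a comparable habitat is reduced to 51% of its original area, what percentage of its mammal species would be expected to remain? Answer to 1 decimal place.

z = ln(17/7) / ln(1938/161) = 0.8873 / 2.4880 = 0.3566
S_new/S_old = (A_new/A_old)^z = 0.51^0.3566 = exp(0.3566 × -0.6733) = 0.7865

78.7%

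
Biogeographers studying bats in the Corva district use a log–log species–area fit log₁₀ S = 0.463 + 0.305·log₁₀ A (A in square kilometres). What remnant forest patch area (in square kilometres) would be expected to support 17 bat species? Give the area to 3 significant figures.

328 square kilometres

17 = 2.904 × A^0.305  ⇒  A^0.305 = 17/2.904 = 5.854
ln A = ln(5.854) / 0.305 = 1.7671 / 0.305 = 5.7938
A = e^5.7938 ≈ 328.3 square kilometres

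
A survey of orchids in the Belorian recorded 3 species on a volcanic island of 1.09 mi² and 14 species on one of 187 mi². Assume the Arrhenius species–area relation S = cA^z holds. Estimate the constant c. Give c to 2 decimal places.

z = ln(S₂/S₁) / ln(A₂/A₁) = ln(14/3) / ln(187/1.09) = 1.5404 / 5.1449 = 0.2994
c = S₁ / A₁^z = 3 / 1.09^0.2994 = 3 / 1.026 = 2.924

2.92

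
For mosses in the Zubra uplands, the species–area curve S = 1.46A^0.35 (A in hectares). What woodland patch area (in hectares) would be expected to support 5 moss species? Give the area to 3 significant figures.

33.7 hectares

5 = 1.46 × A^0.35  ⇒  A^0.35 = 5/1.46 = 3.425
ln A = ln(3.425) / 0.35 = 1.2310 / 0.35 = 3.5171
A = e^3.5171 ≈ 33.69 hectares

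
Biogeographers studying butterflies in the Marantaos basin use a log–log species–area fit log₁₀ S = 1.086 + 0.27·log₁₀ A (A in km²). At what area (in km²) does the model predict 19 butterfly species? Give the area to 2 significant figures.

5.2 km²

19 = 12.19 × A^0.27  ⇒  A^0.27 = 19/12.19 = 1.559
ln A = ln(1.559) / 0.27 = 0.4438 / 0.27 = 1.6438
A = e^1.6438 ≈ 5.175 km²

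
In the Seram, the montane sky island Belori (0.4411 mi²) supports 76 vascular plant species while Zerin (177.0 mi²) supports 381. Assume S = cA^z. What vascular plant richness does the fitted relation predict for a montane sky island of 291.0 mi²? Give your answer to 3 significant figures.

z = ln(381/76) / ln(177/0.4411) = 1.6121 / 5.9946 = 0.2689
c = 76 / 0.4411^0.2689 = 76 / 0.8024 = 94.71
S₃ = 94.71 × 291^0.2689 = 94.71 × 4.598 ≈ 435.5

436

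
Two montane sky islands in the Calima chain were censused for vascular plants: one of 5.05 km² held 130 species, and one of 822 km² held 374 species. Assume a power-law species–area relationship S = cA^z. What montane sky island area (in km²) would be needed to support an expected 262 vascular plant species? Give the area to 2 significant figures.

z = ln(374/130) / ln(822/5.05) = 1.0567 / 5.0924 = 0.2075
c = 130 / 5.05^0.2075 = 130 / 1.399 = 92.9
A = (262/92.9)^(1/0.2075) ⇒ ln A = ln(2.82)/0.2075 = 4.9966
A = e^4.9966 ≈ 147.9 km²

150 km²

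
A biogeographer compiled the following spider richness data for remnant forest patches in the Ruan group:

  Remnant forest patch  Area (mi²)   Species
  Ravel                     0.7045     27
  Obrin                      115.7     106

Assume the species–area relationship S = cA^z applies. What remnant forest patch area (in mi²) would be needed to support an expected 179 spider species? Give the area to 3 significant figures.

817 mi²

z = ln(106/27) / ln(115.7/0.7045) = 1.3676 / 5.1013 = 0.2681
c = 27 / 0.7045^0.2681 = 27 / 0.9104 = 29.66
A = (179/29.66)^(1/0.2681) ⇒ ln A = ln(6.035)/0.2681 = 6.7054
A = e^6.7054 ≈ 816.8 mi²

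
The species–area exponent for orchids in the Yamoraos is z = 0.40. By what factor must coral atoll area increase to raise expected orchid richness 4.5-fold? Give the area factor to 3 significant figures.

(A₂/A₁)^0.4 = 4.5, so A₂/A₁ = 4.5^(1/0.4) = 4.5^2.5
ln(A₂/A₁) = ln 4.5 / 0.4 = 1.5041 / 0.4 = 3.7602
A₂/A₁ = e^3.7602 ≈ 42.96

43.0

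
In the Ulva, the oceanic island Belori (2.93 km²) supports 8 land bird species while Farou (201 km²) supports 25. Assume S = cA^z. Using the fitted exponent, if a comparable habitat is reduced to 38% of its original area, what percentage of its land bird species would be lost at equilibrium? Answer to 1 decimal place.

23.0%

z = ln(25/8) / ln(201/2.93) = 1.1394 / 4.2283 = 0.2695
S_new/S_old = (A_new/A_old)^z = 0.38^0.2695 = exp(0.2695 × -0.9676) = 0.7705
Fraction lost = 1 − 0.7705 = 0.2295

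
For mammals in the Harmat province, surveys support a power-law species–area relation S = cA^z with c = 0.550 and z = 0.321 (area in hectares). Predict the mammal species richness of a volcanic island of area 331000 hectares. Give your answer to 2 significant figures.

S = 0.55 × 331000^0.321
ln S = ln 0.55 + 0.321 × ln 331000 = -0.5978 + 0.321 × 12.7099 = 3.4820
S = e^3.4820 ≈ 32.53

33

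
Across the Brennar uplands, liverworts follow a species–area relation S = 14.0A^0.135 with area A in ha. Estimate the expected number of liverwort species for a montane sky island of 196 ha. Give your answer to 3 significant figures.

28.5

S = 14 × 196^0.135
ln S = ln 14 + 0.135 × ln 196 = 2.6391 + 0.135 × 5.2781 = 3.3516
S = e^3.3516 ≈ 28.55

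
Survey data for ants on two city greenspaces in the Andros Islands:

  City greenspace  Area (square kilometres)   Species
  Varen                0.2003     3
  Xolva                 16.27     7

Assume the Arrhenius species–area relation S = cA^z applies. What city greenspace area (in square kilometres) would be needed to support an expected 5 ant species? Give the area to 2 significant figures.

2.8 square kilometres

z = ln(7/3) / ln(16.27/0.2003) = 0.8473 / 4.3973 = 0.1927
c = 3 / 0.2003^0.1927 = 3 / 0.7336 = 4.09
A = (5/4.09)^(1/0.1927) ⇒ ln A = ln(1.223)/0.1927 = 1.0431
A = e^1.0431 ≈ 2.838 square kilometres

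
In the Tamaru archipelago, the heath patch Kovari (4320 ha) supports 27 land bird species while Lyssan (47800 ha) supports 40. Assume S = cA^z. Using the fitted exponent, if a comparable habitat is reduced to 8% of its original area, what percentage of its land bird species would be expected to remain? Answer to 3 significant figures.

z = ln(40/27) / ln(47800/4320) = 0.3930 / 2.4038 = 0.1635
S_new/S_old = (A_new/A_old)^z = 0.08^0.1635 = exp(0.1635 × -2.5257) = 0.6617

66.2%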